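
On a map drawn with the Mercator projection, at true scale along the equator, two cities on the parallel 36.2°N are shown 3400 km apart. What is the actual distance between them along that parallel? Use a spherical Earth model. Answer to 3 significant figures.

For Mercator, h = k = sec φ (a conformal cylindrical projection has a single point scale, 1/cos φ).
Along the parallel at 36.2°, map distances are exaggerated by k = sec 36.2° = 1.239.
True distance = 3400 / 1.239 = 3400 × cos 36.2° ≈ 2740 km.

2740 km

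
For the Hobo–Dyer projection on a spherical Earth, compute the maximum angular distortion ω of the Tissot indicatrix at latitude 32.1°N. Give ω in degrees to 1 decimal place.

The Hobo–Dyer projection is cylindrical equal-area with φ₀ = 37.5°. Cylindrical equal-area (φ₀ = 37.5°): h = cos φ / cos 37.5° along meridians, k = cos 37.5° / cos φ along parallels; h·k = 1.
At 32.1°: h = 1.068, k = 0.9365; principal scales a = 1.068, b = 0.9365.
sin(ω/2) = (a − b)/(a + b) = 0.1312/2.004 = 0.06548, so ω = 2 arcsin(0.06548) ≈ 7.5°.

7.5°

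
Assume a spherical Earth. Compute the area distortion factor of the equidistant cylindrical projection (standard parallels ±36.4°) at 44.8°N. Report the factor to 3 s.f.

The equidistant cylindrical projection with φ₀ = 36.4° has h = 1 (meridians true) and k = cos φ₀ / cos φ along parallels.
Areal scale = h·k = 1 × cos φ₀ / cos φ; at 44.8°, h = 1.000, k = 1.134, so h·k = 1.134.

1.13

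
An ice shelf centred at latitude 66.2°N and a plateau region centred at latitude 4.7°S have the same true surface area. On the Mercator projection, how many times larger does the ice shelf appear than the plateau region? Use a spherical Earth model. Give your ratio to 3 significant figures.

6.10

Mercator is conformal with k = sec φ, so areal scale = k² = sec²φ.
At 66.2°: sec²(66.2°) = 1/0.4035² = 6.141.
At 4.7°: sec²(4.7°) = 1/0.9966² = 1.007.
Ratio = 6.141/1.007 = cos²(4.7°)/cos²(66.2°) ≈ 6.10.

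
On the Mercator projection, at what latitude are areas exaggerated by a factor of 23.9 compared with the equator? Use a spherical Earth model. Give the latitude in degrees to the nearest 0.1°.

78.2°

Mercator areal scale is sec²φ.
sec²φ = 23.9  ⇒  cos²φ = 0.04184  ⇒  cos φ = 0.2046.
φ = arccos(0.2046) ≈ 78.2°.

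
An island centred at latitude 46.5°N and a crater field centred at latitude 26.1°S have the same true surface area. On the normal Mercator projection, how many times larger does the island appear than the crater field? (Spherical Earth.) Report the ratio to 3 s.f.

1.70

On Mercator, area is exaggerated by sec²φ = 1/cos²φ.
At 46.5°: sec²(46.5°) = 1/0.6884² = 2.110.
At 26.1°: sec²(26.1°) = 1/0.8980² = 1.240.
Ratio = 2.110/1.240 = cos²(26.1°)/cos²(46.5°) ≈ 1.70.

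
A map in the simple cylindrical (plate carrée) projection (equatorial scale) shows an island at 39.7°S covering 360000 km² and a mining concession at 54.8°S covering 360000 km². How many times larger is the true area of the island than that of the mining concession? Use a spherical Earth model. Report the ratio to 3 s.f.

Plate carrée has h = 1 and k = sec φ, giving areal scale sec φ; true area = (apparent area) · cos φ.
True area of island: 360000 × cos(39.7°) = 360000 × 0.7694 = 277000 km².
True area of mining concession: 360000 × cos(54.8°) = 360000 × 0.5764 = 207500 km².
Ratio = 277000 / 207500 ≈ 1.33.

1.33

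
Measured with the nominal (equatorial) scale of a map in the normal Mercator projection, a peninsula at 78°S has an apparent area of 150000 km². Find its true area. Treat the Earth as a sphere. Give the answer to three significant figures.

6480 km²

For Mercator, h = k = sec φ (a conformal cylindrical projection has a single point scale, 1/cos φ).
Areal scale = k² = sec²φ = 1/cos²(78°) = 1/0.2079² = 23.13.
True area = apparent / (areal scale) = 150000 / 23.13 ≈ 6480 km².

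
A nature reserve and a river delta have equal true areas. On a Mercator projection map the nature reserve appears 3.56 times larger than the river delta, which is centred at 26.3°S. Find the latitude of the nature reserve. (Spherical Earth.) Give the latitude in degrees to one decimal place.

61.6°

Mercator areal scale is sec²φ, so apparent-area ratio = sec²φ₁ / sec²φ₂ = cos²φ₂ / cos²φ₁.
cos²φ₂ / cos²φ₁ = 3.56  ⇒  cos φ₁ = cos 26.3° / √3.56 = 0.8965/1.887 = 0.4751.
φ₁ = arccos(0.4751) ≈ 61.6°.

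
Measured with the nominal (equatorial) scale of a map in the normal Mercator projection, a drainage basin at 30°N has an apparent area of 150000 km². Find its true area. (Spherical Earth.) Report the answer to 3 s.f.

112000 km²

For Mercator, h = k = sec φ (a conformal cylindrical projection has a single point scale, 1/cos φ).
Areal scale = k² = sec²φ = 1/cos²(30°) = 1/0.8660² = 1.333.
True area = apparent / (areal scale) = 150000 / 1.333 ≈ 112000 km².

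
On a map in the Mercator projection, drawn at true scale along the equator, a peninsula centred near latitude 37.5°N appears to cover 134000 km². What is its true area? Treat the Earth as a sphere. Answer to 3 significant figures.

84300 km²

For Mercator, h = k = sec φ (a conformal cylindrical projection has a single point scale, 1/cos φ).
Areal scale = k² = sec²φ = 1/cos²(37.5°) = 1/0.7934² = 1.589.
True area = apparent / (areal scale) = 134000 / 1.589 ≈ 84300 km².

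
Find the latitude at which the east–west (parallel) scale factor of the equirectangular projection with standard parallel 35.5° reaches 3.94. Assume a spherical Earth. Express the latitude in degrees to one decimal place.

In the equirectangular projection with standard parallel φ₀ = 35.5° (x = Rλ cos φ₀, y = Rφ), meridians are true-scale (h = 1) and the parallel scale is k = cos φ₀ / cos φ.
k = cos φ₀ / cos φ = 3.94  ⇒  cos φ = cos 35.5° / 3.94 = 0.2066.
φ = arccos(0.2066) ≈ 78.1°.

78.1°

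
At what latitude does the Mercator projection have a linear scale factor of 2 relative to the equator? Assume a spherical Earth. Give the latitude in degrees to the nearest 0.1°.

60.0°

Mercator scale is k = sec φ = 1/cos φ.
1/cos φ = 2  ⇒  cos φ = 0.5000  ⇒  φ = arccos(0.5000) ≈ 60.0°.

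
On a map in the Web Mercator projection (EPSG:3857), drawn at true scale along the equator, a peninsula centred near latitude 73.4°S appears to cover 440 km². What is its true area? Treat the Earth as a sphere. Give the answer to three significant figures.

The Mercator projection is conformal; its linear scale factor is the same in every direction and equals sec φ = 1/cos φ.
Areal scale = k² = sec²φ = 1/cos²(73.4°) = 1/0.2857² = 12.25.
True area = apparent / (areal scale) = 440 / 12.25 ≈ 35.9 km².

35.9 km²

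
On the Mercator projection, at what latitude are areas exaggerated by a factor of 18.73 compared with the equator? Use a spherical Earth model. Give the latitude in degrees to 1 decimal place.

76.6°

Mercator areal scale is sec²φ.
sec²φ = 18.73  ⇒  cos²φ = 0.05339  ⇒  cos φ = 0.2311.
φ = arccos(0.2311) ≈ 76.6°.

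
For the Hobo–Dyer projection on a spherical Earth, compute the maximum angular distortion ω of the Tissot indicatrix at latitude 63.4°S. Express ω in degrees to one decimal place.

Hobo–Dyer is a cylindrical equal-area projection with standard parallels at ±37.5°. Cylindrical equal-area (φ₀ = 37.5°): h = cos φ / cos 37.5° along meridians, k = cos 37.5° / cos φ along parallels; h·k = 1.
At 63.4°: h = 0.5644, k = 1.772; principal scales a = 1.772, b = 0.5644.
sin(ω/2) = (a − b)/(a + b) = 1.207/2.336 = 0.5168, so ω = 2 arcsin(0.5168) ≈ 62.2°.

62.2°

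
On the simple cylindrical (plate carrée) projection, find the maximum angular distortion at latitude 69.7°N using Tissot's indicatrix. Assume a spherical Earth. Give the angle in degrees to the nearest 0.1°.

For the equirectangular projection with φ₀ = 0 (plate carrée), h = 1 along meridians and k = sec φ along parallels.
At 69.7°: h = 1.000, k = 2.882; principal scales a = 2.882, b = 1.000.
sin(ω/2) = (a − b)/(a + b) = 1.882/3.882 = 0.4849, so ω = 2 arcsin(0.4849) ≈ 58.0°.

58.0°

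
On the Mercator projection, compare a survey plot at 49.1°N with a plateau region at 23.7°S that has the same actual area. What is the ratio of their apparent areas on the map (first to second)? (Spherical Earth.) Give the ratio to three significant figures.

Mercator areal scale is sec²φ.
At 49.1°: sec²(49.1°) = 1/0.6547² = 2.333.
At 23.7°: sec²(23.7°) = 1/0.9157² = 1.193.
Ratio = 2.333/1.193 = cos²(23.7°)/cos²(49.1°) ≈ 1.96.

1.96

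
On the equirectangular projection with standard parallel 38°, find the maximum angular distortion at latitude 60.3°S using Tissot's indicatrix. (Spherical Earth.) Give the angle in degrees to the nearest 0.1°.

The equidistant cylindrical projection with φ₀ = 38° has h = 1 (meridians true) and k = cos φ₀ / cos φ along parallels.
At 60.3°: h = 1.000, k = 1.590; principal scales a = 1.590, b = 1.000.
sin(ω/2) = (a − b)/(a + b) = 0.5905/2.590 = 0.2279, so ω = 2 arcsin(0.2279) ≈ 26.4°.

26.4°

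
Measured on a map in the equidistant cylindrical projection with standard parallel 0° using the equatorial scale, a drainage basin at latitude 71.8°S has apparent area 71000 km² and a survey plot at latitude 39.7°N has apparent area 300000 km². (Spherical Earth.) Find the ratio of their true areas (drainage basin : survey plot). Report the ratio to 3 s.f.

0.0961

Plate carrée has h = 1 and k = sec φ, giving areal scale sec φ; true area = (apparent area) · cos φ.
True area of drainage basin: 71000 × cos(71.8°) = 71000 × 0.3123 = 22180 km².
True area of survey plot: 300000 × cos(39.7°) = 300000 × 0.7694 = 230800 km².
Ratio = 22180 / 230800 ≈ 0.0961.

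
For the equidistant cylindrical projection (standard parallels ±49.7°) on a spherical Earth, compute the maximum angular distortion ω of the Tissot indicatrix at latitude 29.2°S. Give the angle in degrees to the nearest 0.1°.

17.1°

The equidistant cylindrical projection with φ₀ = 49.7° has h = 1 (meridians true) and k = cos φ₀ / cos φ along parallels.
At 29.2°: h = 1.000, k = 0.7409; principal scales a = 1.000, b = 0.7409.
sin(ω/2) = (a − b)/(a + b) = 0.2591/1.741 = 0.1488, so ω = 2 arcsin(0.1488) ≈ 17.1°.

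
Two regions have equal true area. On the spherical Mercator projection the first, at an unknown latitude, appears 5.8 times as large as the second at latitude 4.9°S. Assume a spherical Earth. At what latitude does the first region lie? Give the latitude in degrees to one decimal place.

65.6°

On Mercator, (apparent₁)/(apparent₂) = sec²φ₁ / sec²φ₂ when true areas are equal.
cos²φ₂ / cos²φ₁ = 5.8  ⇒  cos φ₁ = cos 4.9° / √5.8 = 0.9963/2.408 = 0.4137.
φ₁ = arccos(0.4137) ≈ 65.6°.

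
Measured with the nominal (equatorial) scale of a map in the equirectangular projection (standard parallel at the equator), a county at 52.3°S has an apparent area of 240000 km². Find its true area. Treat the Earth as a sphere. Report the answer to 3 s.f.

In the plate carrée (x = Rλ, y = Rφ), meridians are true-scale (h = 1) and parallels are stretched by k = sec φ.
Areal scale = h·k = 1 × sec φ; at 52.3°, h = 1.000, k = 1.635, so h·k = 1.635.
True area = apparent / (areal scale) = 240000 / 1.635 ≈ 147000 km².

147000 km²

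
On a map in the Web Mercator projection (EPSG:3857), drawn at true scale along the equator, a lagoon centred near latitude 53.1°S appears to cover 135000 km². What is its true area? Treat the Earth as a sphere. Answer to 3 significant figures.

Mercator is conformal, so the point scale is isotropic: h = k = sec φ = 1/cos φ.
Areal scale = k² = sec²φ = 1/cos²(53.1°) = 1/0.6004² = 2.774.
True area = apparent / (areal scale) = 135000 / 2.774 ≈ 48700 km².

48700 km²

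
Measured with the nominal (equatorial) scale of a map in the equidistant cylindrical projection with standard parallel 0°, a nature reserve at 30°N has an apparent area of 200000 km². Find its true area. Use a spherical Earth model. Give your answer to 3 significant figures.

Plate carrée maps x = Rλ, y = Rφ. The meridian scale is h = 1 and the parallel scale is k = 1/cos φ = sec φ.
Areal scale = h·k = 1 × sec φ; at 30°, h = 1.000, k = 1.155, so h·k = 1.155.
True area = apparent / (areal scale) = 200000 / 1.155 ≈ 173000 km².

173000 km²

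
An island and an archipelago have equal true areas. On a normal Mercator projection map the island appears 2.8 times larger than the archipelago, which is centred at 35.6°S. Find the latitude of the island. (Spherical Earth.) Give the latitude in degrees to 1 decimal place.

Mercator areal scale is sec²φ, so apparent-area ratio = sec²φ₁ / sec²φ₂ = cos²φ₂ / cos²φ₁.
cos²φ₂ / cos²φ₁ = 2.8  ⇒  cos φ₁ = cos 35.6° / √2.8 = 0.8131/1.673 = 0.4859.
φ₁ = arccos(0.4859) ≈ 60.9°.

60.9°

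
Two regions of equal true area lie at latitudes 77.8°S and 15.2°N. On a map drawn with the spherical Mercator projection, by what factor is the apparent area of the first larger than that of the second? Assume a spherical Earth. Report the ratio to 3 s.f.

20.9

Mercator is conformal with k = sec φ, so areal scale = k² = sec²φ.
At 77.8°: sec²(77.8°) = 1/0.2113² = 22.39.
At 15.2°: sec²(15.2°) = 1/0.9650² = 1.074.
Ratio = 22.39/1.074 = cos²(15.2°)/cos²(77.8°) ≈ 20.9.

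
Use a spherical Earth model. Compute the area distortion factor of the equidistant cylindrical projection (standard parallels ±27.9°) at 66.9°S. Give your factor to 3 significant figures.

In the equirectangular projection with standard parallel φ₀ = 27.9° (x = Rλ cos φ₀, y = Rφ), meridians are true-scale (h = 1) and the parallel scale is k = cos φ₀ / cos φ.
Areal scale = h·k = 1 × cos φ₀ / cos φ; at 66.9°, h = 1.000, k = 2.253, so h·k = 2.253.

2.25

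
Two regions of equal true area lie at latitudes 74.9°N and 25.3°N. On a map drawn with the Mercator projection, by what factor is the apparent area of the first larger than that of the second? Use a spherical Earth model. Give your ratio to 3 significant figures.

Mercator is conformal with k = sec φ, so areal scale = k² = sec²φ.
At 74.9°: sec²(74.9°) = 1/0.2605² = 14.74.
At 25.3°: sec²(25.3°) = 1/0.9041² = 1.223.
Ratio = 14.74/1.223 = cos²(25.3°)/cos²(74.9°) ≈ 12.0.

12.0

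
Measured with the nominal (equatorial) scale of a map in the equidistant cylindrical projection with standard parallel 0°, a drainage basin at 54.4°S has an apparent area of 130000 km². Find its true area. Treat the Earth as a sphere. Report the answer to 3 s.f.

75700 km²

Plate carrée maps x = Rλ, y = Rφ. The meridian scale is h = 1 and the parallel scale is k = 1/cos φ = sec φ.
Areal scale = h·k = 1 × sec φ; at 54.4°, h = 1.000, k = 1.718, so h·k = 1.718.
True area = apparent / (areal scale) = 130000 / 1.718 ≈ 75700 km².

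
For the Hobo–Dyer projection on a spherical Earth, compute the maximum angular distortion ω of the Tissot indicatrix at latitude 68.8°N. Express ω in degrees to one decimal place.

82.0°

Hobo–Dyer is a cylindrical equal-area projection with standard parallels at ±37.5°. Cylindrical equal-area (φ₀ = 37.5°): h = cos φ / cos 37.5° along meridians, k = cos 37.5° / cos φ along parallels; h·k = 1.
At 68.8°: h = 0.4558, k = 2.194; principal scales a = 2.194, b = 0.4558.
sin(ω/2) = (a − b)/(a + b) = 1.738/2.650 = 0.6559, so ω = 2 arcsin(0.6559) ≈ 82.0°.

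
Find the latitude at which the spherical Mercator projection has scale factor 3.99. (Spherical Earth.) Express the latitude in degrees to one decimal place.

75.5°

Mercator scale is k = sec φ = 1/cos φ.
1/cos φ = 3.99  ⇒  cos φ = 0.2506  ⇒  φ = arccos(0.2506) ≈ 75.5°.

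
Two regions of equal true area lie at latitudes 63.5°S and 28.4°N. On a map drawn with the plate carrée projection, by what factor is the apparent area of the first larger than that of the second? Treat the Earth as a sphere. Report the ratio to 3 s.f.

Plate carrée maps x = Rλ, y = Rφ. The meridian scale is h = 1 and the parallel scale is k = 1/cos φ = sec φ.
Areal scale at 63.5°: h·k = 1.000 × 2.241 = 2.241.
Areal scale at 28.4°: h·k = 1.000 × 1.137 = 1.137.
Ratio = 2.241/1.137 ≈ 1.97.

1.97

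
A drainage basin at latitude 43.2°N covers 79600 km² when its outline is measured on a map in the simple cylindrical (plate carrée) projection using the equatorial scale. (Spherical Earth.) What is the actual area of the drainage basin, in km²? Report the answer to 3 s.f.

Plate carrée maps x = Rλ, y = Rφ. The meridian scale is h = 1 and the parallel scale is k = 1/cos φ = sec φ.
Areal scale = h·k = 1 × sec φ; at 43.2°, h = 1.000, k = 1.372, so h·k = 1.372.
True area = apparent / (areal scale) = 79600 / 1.372 ≈ 58000 km².

58000 km²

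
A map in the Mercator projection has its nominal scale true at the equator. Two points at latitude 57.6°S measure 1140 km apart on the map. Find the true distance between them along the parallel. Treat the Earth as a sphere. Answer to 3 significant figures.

The Mercator projection is conformal; its linear scale factor is the same in every direction and equals sec φ = 1/cos φ.
Along the parallel at 57.6°, map distances are exaggerated by k = sec 57.6° = 1.866.
True distance = 1140 / 1.866 = 1140 × cos 57.6° ≈ 611 km.

611 km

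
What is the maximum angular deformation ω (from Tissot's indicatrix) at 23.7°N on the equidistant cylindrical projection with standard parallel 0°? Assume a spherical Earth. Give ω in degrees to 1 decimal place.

5.0°

For the equirectangular projection with φ₀ = 0 (plate carrée), h = 1 along meridians and k = sec φ along parallels.
At 23.7°: h = 1.000, k = 1.092; principal scales a = 1.092, b = 1.000.
sin(ω/2) = (a − b)/(a + b) = 0.09211/2.092 = 0.04403, so ω = 2 arcsin(0.04403) ≈ 5.0°.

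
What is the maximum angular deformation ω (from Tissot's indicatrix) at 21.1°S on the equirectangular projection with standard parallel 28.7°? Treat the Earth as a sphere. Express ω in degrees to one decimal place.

3.5°

In the equirectangular projection with standard parallel φ₀ = 28.7° (x = Rλ cos φ₀, y = Rφ), meridians are true-scale (h = 1) and the parallel scale is k = cos φ₀ / cos φ.
At 21.1°: h = 1.000, k = 0.9402; principal scales a = 1.000, b = 0.9402.
sin(ω/2) = (a − b)/(a + b) = 0.05982/1.940 = 0.03083, so ω = 2 arcsin(0.03083) ≈ 3.5°.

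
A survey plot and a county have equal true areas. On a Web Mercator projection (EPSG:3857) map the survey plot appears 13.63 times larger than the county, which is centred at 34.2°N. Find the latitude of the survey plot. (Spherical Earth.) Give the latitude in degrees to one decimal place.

For equal true areas on Mercator, apparent areas scale as sec²φ, so the ratio is cos²φ₂ / cos²φ₁.
cos²φ₂ / cos²φ₁ = 13.63  ⇒  cos φ₁ = cos 34.2° / √13.63 = 0.8271/3.692 = 0.2240.
φ₁ = arccos(0.2240) ≈ 77.1°.

77.1°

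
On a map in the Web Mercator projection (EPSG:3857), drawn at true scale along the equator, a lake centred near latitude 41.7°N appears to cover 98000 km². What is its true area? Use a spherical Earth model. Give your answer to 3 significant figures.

54600 km²

Mercator is conformal, so the point scale is isotropic: h = k = sec φ = 1/cos φ.
Areal scale = k² = sec²φ = 1/cos²(41.7°) = 1/0.7466² = 1.794.
True area = apparent / (areal scale) = 98000 / 1.794 ≈ 54600 km².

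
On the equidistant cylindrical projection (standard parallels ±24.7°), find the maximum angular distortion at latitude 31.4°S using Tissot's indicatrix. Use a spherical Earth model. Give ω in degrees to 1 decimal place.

With standard parallel φ₀ = 24.7°, the equirectangular projection gives x = Rλ cos φ₀, y = Rφ, so h = 1 and k = cos 24.7° / cos φ.
At 31.4°: h = 1.000, k = 1.064; principal scales a = 1.064, b = 1.000.
sin(ω/2) = (a − b)/(a + b) = 0.06439/2.064 = 0.03119, so ω = 2 arcsin(0.03119) ≈ 3.6°.

3.6°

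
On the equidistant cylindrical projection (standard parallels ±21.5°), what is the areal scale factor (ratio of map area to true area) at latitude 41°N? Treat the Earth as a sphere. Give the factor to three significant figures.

With standard parallel φ₀ = 21.5°, the equirectangular projection gives x = Rλ cos φ₀, y = Rφ, so h = 1 and k = cos 21.5° / cos φ.
Areal scale = h·k = 1 × cos φ₀ / cos φ; at 41°, h = 1.000, k = 1.233, so h·k = 1.233.

1.23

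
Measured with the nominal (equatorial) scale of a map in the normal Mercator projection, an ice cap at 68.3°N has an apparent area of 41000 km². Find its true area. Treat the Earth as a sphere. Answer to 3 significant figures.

5610 km²

The Mercator projection is conformal; its linear scale factor is the same in every direction and equals sec φ = 1/cos φ.
Areal scale = k² = sec²φ = 1/cos²(68.3°) = 1/0.3697² = 7.315.
True area = apparent / (areal scale) = 41000 / 7.315 ≈ 5610 km².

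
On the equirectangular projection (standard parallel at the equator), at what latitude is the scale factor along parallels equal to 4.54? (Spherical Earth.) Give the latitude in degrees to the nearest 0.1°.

77.3°

Plate carrée: h = 1, k = sec φ along parallels.
sec φ = 4.54  ⇒  cos φ = 0.2203  ⇒  φ ≈ 77.3°.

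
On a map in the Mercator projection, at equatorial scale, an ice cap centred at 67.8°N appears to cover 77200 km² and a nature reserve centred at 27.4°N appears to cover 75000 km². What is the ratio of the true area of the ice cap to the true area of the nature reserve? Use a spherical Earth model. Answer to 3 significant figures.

0.186

Since Mercator area scale is 1/cos²φ, the true area equals the apparent area multiplied by cos²φ.
True area of ice cap: 77200 × cos²(67.8°) = 77200 × 0.1428 = 11020 km².
True area of nature reserve: 75000 × cos²(27.4°) = 75000 × 0.7882 = 59120 km².
Ratio = 11020 / 59120 ≈ 0.186.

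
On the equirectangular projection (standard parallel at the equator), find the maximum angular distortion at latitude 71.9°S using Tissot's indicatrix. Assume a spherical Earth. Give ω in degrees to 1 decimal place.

63.5°

For the equirectangular projection with φ₀ = 0 (plate carrée), h = 1 along meridians and k = sec φ along parallels.
At 71.9°: h = 1.000, k = 3.219; principal scales a = 3.219, b = 1.000.
sin(ω/2) = (a − b)/(a + b) = 2.219/4.219 = 0.5259, so ω = 2 arcsin(0.5259) ≈ 63.5°.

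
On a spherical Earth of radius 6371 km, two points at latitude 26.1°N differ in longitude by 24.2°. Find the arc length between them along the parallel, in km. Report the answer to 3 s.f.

Arc length along a parallel = R cos φ · Δλ (with Δλ in radians).
= 6371 × cos 26.1° × (24.2° × π/180) = 6371 × 0.8980 × 0.4224 ≈ 2420 km.

2420 km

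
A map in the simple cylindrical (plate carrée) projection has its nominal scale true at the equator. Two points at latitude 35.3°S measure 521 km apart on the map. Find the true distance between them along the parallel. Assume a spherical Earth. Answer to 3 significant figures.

In the plate carrée (x = Rλ, y = Rφ), meridians are true-scale (h = 1) and parallels are stretched by k = sec φ.
Along the parallel at 35.3°, map distances are exaggerated by k = sec 35.3° = 1.225.
True distance = 521 / 1.225 = 521 × cos 35.3° ≈ 425 km.

425 km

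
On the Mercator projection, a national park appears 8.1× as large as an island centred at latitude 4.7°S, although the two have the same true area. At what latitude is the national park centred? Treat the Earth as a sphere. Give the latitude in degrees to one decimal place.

69.5°

On Mercator, (apparent₁)/(apparent₂) = sec²φ₁ / sec²φ₂ when true areas are equal.
cos²φ₂ / cos²φ₁ = 8.1  ⇒  cos φ₁ = cos 4.7° / √8.1 = 0.9966/2.846 = 0.3502.
φ₁ = arccos(0.3502) ≈ 69.5°.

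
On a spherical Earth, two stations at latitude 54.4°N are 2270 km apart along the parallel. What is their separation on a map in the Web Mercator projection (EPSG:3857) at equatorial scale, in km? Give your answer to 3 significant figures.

3900 km

Mercator is conformal, so the point scale is isotropic: h = k = sec φ = 1/cos φ.
Along the parallel, k = sec 54.4° = 1/0.5821 = 1.718.
Map distance = 2270 × 1.718 ≈ 3900 km.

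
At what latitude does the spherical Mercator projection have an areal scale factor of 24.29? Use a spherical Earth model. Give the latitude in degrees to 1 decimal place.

78.3°

Mercator areal scale is sec²φ.
sec²φ = 24.29  ⇒  cos²φ = 0.04117  ⇒  cos φ = 0.2029.
φ = arccos(0.2029) ≈ 78.3°.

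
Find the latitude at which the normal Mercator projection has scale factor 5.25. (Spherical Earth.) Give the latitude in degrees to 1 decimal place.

79.0°

Mercator scale is k = sec φ = 1/cos φ.
1/cos φ = 5.25  ⇒  cos φ = 0.1905  ⇒  φ = arccos(0.1905) ≈ 79.0°.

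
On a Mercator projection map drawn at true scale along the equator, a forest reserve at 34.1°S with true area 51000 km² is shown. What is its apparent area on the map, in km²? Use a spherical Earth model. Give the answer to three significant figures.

74400 km²

The Mercator projection is conformal; its linear scale factor is the same in every direction and equals sec φ = 1/cos φ.
Areal scale = k² = sec²φ = 1/cos²(34.1°) = 1/0.8281² = 1.458.
Apparent area = 51000 × 1.458 ≈ 74400 km².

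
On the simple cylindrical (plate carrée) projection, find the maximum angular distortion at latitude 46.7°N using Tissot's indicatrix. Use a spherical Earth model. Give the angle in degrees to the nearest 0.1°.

21.5°

Plate carrée maps x = Rλ, y = Rφ. The meridian scale is h = 1 and the parallel scale is k = 1/cos φ = sec φ.
At 46.7°: h = 1.000, k = 1.458; principal scales a = 1.458, b = 1.000.
sin(ω/2) = (a − b)/(a + b) = 0.4581/2.458 = 0.1864, so ω = 2 arcsin(0.1864) ≈ 21.5°.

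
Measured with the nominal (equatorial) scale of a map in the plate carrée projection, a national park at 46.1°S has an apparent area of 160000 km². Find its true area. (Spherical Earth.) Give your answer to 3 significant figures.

111000 km²

For the equirectangular projection with φ₀ = 0 (plate carrée), h = 1 along meridians and k = sec φ along parallels.
Areal scale = h·k = 1 × sec φ; at 46.1°, h = 1.000, k = 1.442, so h·k = 1.442.
True area = apparent / (areal scale) = 160000 / 1.442 ≈ 111000 km².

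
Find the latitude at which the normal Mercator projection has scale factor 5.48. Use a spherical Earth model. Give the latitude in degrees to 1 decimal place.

Mercator scale is k = sec φ = 1/cos φ.
1/cos φ = 5.48  ⇒  cos φ = 0.1825  ⇒  φ = arccos(0.1825) ≈ 79.5°.

79.5°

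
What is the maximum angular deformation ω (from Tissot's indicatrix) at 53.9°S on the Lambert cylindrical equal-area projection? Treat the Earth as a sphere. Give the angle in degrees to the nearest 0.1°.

The Lambert cylindrical equal-area projection is the cylindrical equal-area projection with its standard parallel at the equator (φ₀ = 0). Cylindrical equal-area (φ₀ = 0°): h = cos φ / cos 0° along meridians, k = cos 0° / cos φ along parallels; h·k = 1.
At 53.9°: h = 0.5892, k = 1.697; principal scales a = 1.697, b = 0.5892.
sin(ω/2) = (a − b)/(a + b) = 1.108/2.286 = 0.4846, so ω = 2 arcsin(0.4846) ≈ 58.0°.

58.0°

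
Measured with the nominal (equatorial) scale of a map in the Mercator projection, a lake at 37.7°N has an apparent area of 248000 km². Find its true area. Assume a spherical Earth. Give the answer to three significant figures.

155000 km²

The Mercator projection is conformal; its linear scale factor is the same in every direction and equals sec φ = 1/cos φ.
Areal scale = k² = sec²φ = 1/cos²(37.7°) = 1/0.7912² = 1.597.
True area = apparent / (areal scale) = 248000 / 1.597 ≈ 155000 km².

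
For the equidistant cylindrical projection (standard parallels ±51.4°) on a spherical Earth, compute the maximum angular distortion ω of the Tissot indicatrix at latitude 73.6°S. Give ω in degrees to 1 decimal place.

44.3°

The equidistant cylindrical projection with φ₀ = 51.4° has h = 1 (meridians true) and k = cos φ₀ / cos φ along parallels.
At 73.6°: h = 1.000, k = 2.210; principal scales a = 2.210, b = 1.000.
sin(ω/2) = (a − b)/(a + b) = 1.210/3.210 = 0.3769, so ω = 2 arcsin(0.3769) ≈ 44.3°.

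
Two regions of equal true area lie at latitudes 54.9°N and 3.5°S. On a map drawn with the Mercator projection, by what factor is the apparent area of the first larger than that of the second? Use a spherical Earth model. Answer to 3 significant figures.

Mercator areal scale is sec²φ.
At 54.9°: sec²(54.9°) = 1/0.5750² = 3.025.
At 3.5°: sec²(3.5°) = 1/0.9981² = 1.004.
Ratio = 3.025/1.004 = cos²(3.5°)/cos²(54.9°) ≈ 3.01.

3.01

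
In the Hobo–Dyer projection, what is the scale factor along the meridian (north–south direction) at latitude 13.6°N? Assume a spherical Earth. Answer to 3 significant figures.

Hobo–Dyer is a cylindrical equal-area projection with standard parallels at ±37.5°. A cylindrical equal-area projection with standard parallel φ₀ has meridian scale h = cos φ / cos φ₀ and parallel scale k = cos φ₀ / cos φ (so areas are preserved, h·k = 1).
h = cos 13.6° / cos 37.5° = 0.9720/0.7934 = 1.225.

1.23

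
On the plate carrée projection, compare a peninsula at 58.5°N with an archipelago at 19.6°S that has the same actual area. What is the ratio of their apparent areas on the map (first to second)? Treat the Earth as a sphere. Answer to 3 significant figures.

1.80

For the equirectangular projection with φ₀ = 0 (plate carrée), h = 1 along meridians and k = sec φ along parallels.
Areal scale at 58.5°: h·k = 1.000 × 1.914 = 1.914.
Areal scale at 19.6°: h·k = 1.000 × 1.062 = 1.062.
Ratio = 1.914/1.062 ≈ 1.80.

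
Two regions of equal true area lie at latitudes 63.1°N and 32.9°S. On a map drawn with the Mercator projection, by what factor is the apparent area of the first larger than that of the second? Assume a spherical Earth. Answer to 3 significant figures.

Mercator is conformal with k = sec φ, so areal scale = k² = sec²φ.
At 63.1°: sec²(63.1°) = 1/0.4524² = 4.885.
At 32.9°: sec²(32.9°) = 1/0.8396² = 1.419.
Ratio = 4.885/1.419 = cos²(32.9°)/cos²(63.1°) ≈ 3.44.

3.44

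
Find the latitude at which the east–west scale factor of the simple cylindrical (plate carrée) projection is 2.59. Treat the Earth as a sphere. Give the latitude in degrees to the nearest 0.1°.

Plate carrée: h = 1, k = sec φ along parallels.
sec φ = 2.59  ⇒  cos φ = 0.3861  ⇒  φ ≈ 67.3°.

67.3°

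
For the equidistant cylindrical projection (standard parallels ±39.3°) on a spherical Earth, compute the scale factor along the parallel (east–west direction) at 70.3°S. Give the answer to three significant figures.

With standard parallel φ₀ = 39.3°, the equirectangular projection gives x = Rλ cos φ₀, y = Rφ, so h = 1 and k = cos 39.3° / cos φ.
k = cos 39.3° / cos 70.3° = 0.7738/0.3371 = 2.296.

2.30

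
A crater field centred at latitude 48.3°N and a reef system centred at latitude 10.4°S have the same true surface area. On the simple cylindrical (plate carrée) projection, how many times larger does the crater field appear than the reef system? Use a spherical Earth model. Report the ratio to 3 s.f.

1.48

For the equirectangular projection with φ₀ = 0 (plate carrée), h = 1 along meridians and k = sec φ along parallels.
Areal scale at 48.3°: h·k = 1.000 × 1.503 = 1.503.
Areal scale at 10.4°: h·k = 1.000 × 1.017 = 1.017.
Ratio = 1.503/1.017 ≈ 1.48.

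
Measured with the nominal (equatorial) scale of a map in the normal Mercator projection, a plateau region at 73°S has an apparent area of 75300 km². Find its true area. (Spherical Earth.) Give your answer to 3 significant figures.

6440 km²

The Mercator projection is conformal; its linear scale factor is the same in every direction and equals sec φ = 1/cos φ.
Areal scale = k² = sec²φ = 1/cos²(73°) = 1/0.2924² = 11.70.
True area = apparent / (areal scale) = 75300 / 11.70 ≈ 6440 km².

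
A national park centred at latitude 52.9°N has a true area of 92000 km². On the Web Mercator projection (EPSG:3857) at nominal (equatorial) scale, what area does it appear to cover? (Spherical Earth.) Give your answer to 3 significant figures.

253000 km²

Mercator is conformal, so the point scale is isotropic: h = k = sec φ = 1/cos φ.
Areal scale = k² = sec²φ = 1/cos²(52.9°) = 1/0.6032² = 2.748.
Apparent area = 92000 × 2.748 ≈ 253000 km².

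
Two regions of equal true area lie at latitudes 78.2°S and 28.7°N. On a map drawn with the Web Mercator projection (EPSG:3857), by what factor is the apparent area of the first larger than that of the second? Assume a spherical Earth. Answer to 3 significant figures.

Mercator is conformal with k = sec φ, so areal scale = k² = sec²φ.
At 78.2°: sec²(78.2°) = 1/0.2045² = 23.91.
At 28.7°: sec²(28.7°) = 1/0.8771² = 1.300.
Ratio = 23.91/1.300 = cos²(28.7°)/cos²(78.2°) ≈ 18.4.

18.4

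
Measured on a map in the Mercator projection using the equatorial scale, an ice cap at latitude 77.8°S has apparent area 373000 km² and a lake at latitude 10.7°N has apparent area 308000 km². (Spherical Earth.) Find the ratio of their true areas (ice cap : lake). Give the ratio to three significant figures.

On Mercator the areal scale is sec²φ, so true area = apparent × cos²φ.
True area of ice cap: 373000 × cos²(77.8°) = 373000 × 0.04466 = 16660 km².
True area of lake: 308000 × cos²(10.7°) = 308000 × 0.9655 = 297400 km².
Ratio = 16660 / 297400 ≈ 0.0560.

0.0560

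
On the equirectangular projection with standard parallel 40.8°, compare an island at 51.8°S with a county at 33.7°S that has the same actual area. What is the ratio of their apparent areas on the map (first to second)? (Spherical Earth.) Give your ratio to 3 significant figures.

With standard parallel φ₀ = 40.8°, the equirectangular projection gives x = Rλ cos φ₀, y = Rφ, so h = 1 and k = cos 40.8° / cos φ.
Areal scale at 51.8°: h·k = 1.000 × 1.224 = 1.224.
Areal scale at 33.7°: h·k = 1.000 × 0.9099 = 0.9099.
Ratio = 1.224/0.9099 ≈ 1.35.

1.35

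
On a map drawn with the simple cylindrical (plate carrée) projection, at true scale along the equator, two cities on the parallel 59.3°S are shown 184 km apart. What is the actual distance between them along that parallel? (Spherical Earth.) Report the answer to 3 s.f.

93.9 km

In the plate carrée (x = Rλ, y = Rφ), meridians are true-scale (h = 1) and parallels are stretched by k = sec φ.
Along the parallel at 59.3°, map distances are exaggerated by k = sec 59.3° = 1.959.
True distance = 184 / 1.959 = 184 × cos 59.3° ≈ 93.9 km.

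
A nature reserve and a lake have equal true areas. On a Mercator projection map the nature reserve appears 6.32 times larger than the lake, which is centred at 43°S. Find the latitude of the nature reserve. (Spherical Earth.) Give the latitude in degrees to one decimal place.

73.1°

For equal true areas on Mercator, apparent areas scale as sec²φ, so the ratio is cos²φ₂ / cos²φ₁.
cos²φ₂ / cos²φ₁ = 6.32  ⇒  cos φ₁ = cos 43° / √6.32 = 0.7314/2.514 = 0.2909.
φ₁ = arccos(0.2909) ≈ 73.1°.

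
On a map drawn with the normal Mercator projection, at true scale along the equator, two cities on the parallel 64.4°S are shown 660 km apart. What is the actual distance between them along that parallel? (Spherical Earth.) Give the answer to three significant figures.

285 km

For Mercator, h = k = sec φ (a conformal cylindrical projection has a single point scale, 1/cos φ).
Along the parallel at 64.4°, map distances are exaggerated by k = sec 64.4° = 2.314.
True distance = 660 / 2.314 = 660 × cos 64.4° ≈ 285 km.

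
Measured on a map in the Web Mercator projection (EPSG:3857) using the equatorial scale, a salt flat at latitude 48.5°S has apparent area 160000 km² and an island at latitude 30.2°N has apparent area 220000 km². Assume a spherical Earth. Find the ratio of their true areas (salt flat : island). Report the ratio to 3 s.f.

0.427

Mercator's areal exaggeration is sec²φ; hence true area = (apparent area) · cos²φ.
True area of salt flat: 160000 × cos²(48.5°) = 160000 × 0.4391 = 70250 km².
True area of island: 220000 × cos²(30.2°) = 220000 × 0.7470 = 164300 km².
Ratio = 70250 / 164300 ≈ 0.427.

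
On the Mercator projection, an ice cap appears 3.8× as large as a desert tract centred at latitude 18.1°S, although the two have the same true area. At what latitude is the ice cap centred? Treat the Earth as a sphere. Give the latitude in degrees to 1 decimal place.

On Mercator, (apparent₁)/(apparent₂) = sec²φ₁ / sec²φ₂ when true areas are equal.
cos²φ₂ / cos²φ₁ = 3.8  ⇒  cos φ₁ = cos 18.1° / √3.8 = 0.9505/1.949 = 0.4876.
φ₁ = arccos(0.4876) ≈ 60.8°.

60.8°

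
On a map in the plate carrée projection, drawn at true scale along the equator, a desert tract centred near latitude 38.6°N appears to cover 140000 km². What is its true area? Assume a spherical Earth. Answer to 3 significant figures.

109000 km²

Plate carrée maps x = Rλ, y = Rφ. The meridian scale is h = 1 and the parallel scale is k = 1/cos φ = sec φ.
Areal scale = h·k = 1 × sec φ; at 38.6°, h = 1.000, k = 1.280, so h·k = 1.280.
True area = apparent / (areal scale) = 140000 / 1.280 ≈ 109000 km².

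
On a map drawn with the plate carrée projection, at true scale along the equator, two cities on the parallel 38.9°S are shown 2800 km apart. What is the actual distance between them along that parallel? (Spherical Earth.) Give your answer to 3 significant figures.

Plate carrée maps x = Rλ, y = Rφ. The meridian scale is h = 1 and the parallel scale is k = 1/cos φ = sec φ.
Along the parallel at 38.9°, map distances are exaggerated by k = sec 38.9° = 1.285.
True distance = 2800 / 1.285 = 2800 × cos 38.9° ≈ 2180 km.

2180 km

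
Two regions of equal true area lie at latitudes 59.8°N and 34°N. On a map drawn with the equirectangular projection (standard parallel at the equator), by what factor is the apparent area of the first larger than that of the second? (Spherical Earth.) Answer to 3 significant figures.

1.65

In the plate carrée (x = Rλ, y = Rφ), meridians are true-scale (h = 1) and parallels are stretched by k = sec φ.
Areal scale at 59.8°: h·k = 1.000 × 1.988 = 1.988.
Areal scale at 34°: h·k = 1.000 × 1.206 = 1.206.
Ratio = 1.988/1.206 ≈ 1.65.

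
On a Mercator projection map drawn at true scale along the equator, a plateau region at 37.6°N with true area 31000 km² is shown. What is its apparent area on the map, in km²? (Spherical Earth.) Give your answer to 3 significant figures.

Mercator is conformal, so the point scale is isotropic: h = k = sec φ = 1/cos φ.
Areal scale = k² = sec²φ = 1/cos²(37.6°) = 1/0.7923² = 1.593.
Apparent area = 31000 × 1.593 ≈ 49400 km².

49400 km²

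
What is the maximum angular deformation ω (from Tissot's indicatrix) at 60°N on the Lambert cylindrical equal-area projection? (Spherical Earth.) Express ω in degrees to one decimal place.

The Lambert cylindrical equal-area projection is the cylindrical equal-area projection with its standard parallel at the equator (φ₀ = 0). A cylindrical equal-area projection with standard parallel φ₀ has meridian scale h = cos φ / cos φ₀ and parallel scale k = cos φ₀ / cos φ (so areas are preserved, h·k = 1).
At 60°: h = 0.5000, k = 2.000; principal scales a = 2.000, b = 0.5000.
sin(ω/2) = (a − b)/(a + b) = 1.500/2.500 = 0.6000, so ω = 2 arcsin(0.6000) ≈ 73.7°.

73.7°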